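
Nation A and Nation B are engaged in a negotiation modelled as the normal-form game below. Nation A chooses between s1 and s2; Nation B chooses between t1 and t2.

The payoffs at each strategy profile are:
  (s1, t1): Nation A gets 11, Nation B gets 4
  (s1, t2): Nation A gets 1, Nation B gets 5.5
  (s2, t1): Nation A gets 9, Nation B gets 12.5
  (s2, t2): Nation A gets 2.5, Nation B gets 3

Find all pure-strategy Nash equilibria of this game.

none

(s1, t1): Nation B prefers t2 (5.5 > 4) — not an equilibrium.
(s1, t2): Nation A prefers s2 (2.5 > 1) — not an equilibrium.
(s2, t1): Nation A prefers s1 (11 > 9) — not an equilibrium.
(s2, t2): Nation B prefers t1 (12.5 > 3) — not an equilibrium.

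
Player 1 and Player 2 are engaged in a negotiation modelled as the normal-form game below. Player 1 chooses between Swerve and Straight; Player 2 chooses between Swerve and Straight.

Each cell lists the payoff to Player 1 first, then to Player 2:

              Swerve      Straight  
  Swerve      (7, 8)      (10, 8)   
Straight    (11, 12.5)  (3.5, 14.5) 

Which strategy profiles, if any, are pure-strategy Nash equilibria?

(Swerve, Swerve): Player 1 prefers Straight (11 > 7) — not an equilibrium.
(Swerve, Straight): Player 1 gets 10 ≥ 3.5 from Straight, and Player 2 gets 8 ≥ 8 from Swerve — Nash equilibrium.
(Straight, Swerve): Player 2 prefers Straight (14.5 > 12.5) — not an equilibrium.
(Straight, Straight): Player 1 prefers Swerve (10 > 3.5) — not an equilibrium.

(Swerve, Straight)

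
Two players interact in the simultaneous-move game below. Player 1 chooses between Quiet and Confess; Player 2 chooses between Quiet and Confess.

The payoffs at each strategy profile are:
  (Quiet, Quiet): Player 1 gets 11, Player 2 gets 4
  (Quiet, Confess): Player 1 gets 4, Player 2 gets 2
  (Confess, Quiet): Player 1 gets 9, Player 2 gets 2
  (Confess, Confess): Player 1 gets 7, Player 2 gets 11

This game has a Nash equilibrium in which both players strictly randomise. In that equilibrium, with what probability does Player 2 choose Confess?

Let c be the probability that Player 2 plays Quiet. In a completely mixed equilibrium, Player 1 must be indifferent between Quiet and Confess.
Player 1's expected payoff from Quiet is 11c + 4(1−c); from Confess it is 9c + 7(1−c).
Setting these equal: 7c + 4 = 2c + 7, so c = 3/5.
Therefore Player 2 plays Confess with probability 1 − 3/5 = 2/5.

2/5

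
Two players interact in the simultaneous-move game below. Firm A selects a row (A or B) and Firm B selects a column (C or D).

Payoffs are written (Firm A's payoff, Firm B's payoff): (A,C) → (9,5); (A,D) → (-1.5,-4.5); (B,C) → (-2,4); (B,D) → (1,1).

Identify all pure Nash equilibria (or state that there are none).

(A, C)

(A, C): Firm A gets 9 ≥ -2 from B, and Firm B gets 5 ≥ -4.5 from D — Nash equilibrium.
(A, D): Firm A prefers B (1 > -1.5); Firm B prefers C (5 > -4.5) — not an equilibrium.
(B, C): Firm A prefers A (9 > -2) — not an equilibrium.
(B, D): Firm B prefers C (4 > 1) — not an equilibrium.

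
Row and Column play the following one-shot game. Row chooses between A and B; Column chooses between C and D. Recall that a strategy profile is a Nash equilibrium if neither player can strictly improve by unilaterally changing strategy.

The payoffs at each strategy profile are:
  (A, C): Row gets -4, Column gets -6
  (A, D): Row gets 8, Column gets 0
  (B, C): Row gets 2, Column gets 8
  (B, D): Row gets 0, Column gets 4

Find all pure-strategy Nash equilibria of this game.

(A, C): Row prefers B (2 > -4); Column prefers D (0 > -6) — not an equilibrium.
(A, D): Row gets 8 ≥ 0 from B, and Column gets 0 ≥ -6 from C — Nash equilibrium.
(B, C): Row gets 2 ≥ -4 from A, and Column gets 8 ≥ 4 from D — Nash equilibrium.
(B, D): Row prefers A (8 > 0); Column prefers C (8 > 4) — not an equilibrium.

(A, D) and (B, C)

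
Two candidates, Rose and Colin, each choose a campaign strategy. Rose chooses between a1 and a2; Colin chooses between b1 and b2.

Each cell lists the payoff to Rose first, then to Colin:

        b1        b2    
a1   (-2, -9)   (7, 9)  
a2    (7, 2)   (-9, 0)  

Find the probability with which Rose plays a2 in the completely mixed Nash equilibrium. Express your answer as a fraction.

9/10

Let r be the probability that Rose plays a1. In a completely mixed equilibrium, Colin must be indifferent between b1 and b2.
Colin's expected payoff from b1 is −9r + 2(1−r); from b2 it is 9r.
Setting these equal: −11r + 2 = 9r, so r = 1/10.
Therefore Rose plays a2 with probability 1 − 1/10 = 9/10.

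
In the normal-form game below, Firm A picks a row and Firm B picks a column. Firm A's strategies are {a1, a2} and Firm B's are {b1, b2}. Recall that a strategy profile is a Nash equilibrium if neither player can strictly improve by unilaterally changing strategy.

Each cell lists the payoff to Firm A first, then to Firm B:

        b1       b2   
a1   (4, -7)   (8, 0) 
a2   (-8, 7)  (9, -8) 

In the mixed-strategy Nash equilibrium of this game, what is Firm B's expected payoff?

-28/11

First find x, the probability Firm A plays a1, from Firm B's indifference between b1 and b2: −7x + 7(1−x) = −8(1−x), giving x = 15/22.
Since Firm B is indifferent in equilibrium, Firm B's expected payoff equals the payoff from either column against (15/22, 7/22). Using b1: −7(15/22) + 7(7/22) = -28/11.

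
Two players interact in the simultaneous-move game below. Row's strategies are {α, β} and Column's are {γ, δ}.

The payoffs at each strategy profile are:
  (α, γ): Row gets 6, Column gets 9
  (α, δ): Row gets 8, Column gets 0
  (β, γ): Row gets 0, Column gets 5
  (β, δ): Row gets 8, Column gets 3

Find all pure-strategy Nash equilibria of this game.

(α, γ)

(α, γ): Row gets 6 ≥ 0 from β, and Column gets 9 ≥ 0 from δ — Nash equilibrium.
(α, δ): Column prefers γ (9 > 0) — not an equilibrium.
(β, γ): Row prefers α (6 > 0) — not an equilibrium.
(β, δ): Column prefers γ (5 > 3) — not an equilibrium.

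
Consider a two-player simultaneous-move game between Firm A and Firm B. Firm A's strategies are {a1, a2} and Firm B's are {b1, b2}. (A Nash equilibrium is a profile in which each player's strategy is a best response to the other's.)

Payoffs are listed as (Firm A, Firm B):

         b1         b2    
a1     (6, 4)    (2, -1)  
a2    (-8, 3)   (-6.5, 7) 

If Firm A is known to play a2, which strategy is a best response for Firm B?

Against a2, Firm B earns 3 from b1 and 7 from b2.
So b2 is the best response.

b2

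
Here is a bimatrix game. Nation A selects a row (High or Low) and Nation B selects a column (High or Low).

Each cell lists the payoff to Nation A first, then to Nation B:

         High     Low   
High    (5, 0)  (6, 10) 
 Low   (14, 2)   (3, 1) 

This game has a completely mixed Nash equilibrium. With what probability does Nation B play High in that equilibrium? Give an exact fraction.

1/4

Let y be the probability that Nation B plays High. In a completely mixed equilibrium, Nation A must be indifferent between High and Low.
Nation A's expected payoff from High is 5y + 6(1−y); from Low it is 14y + 3(1−y).
Setting these equal: −y + 6 = 11y + 3, so y = 1/4.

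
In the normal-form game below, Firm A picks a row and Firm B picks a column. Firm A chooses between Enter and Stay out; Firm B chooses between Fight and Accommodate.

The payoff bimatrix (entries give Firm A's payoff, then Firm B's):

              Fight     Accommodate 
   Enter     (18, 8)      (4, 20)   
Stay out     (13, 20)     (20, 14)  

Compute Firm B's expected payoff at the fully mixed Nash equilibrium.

16

First find p, the probability Firm A plays Enter, from Firm B's indifference between Fight and Accommodate: 8p + 20(1−p) = 20p + 14(1−p), giving p = 1/3.
Since Firm B is indifferent in equilibrium, Firm B's expected payoff equals the payoff from either column against (1/3, 2/3). Using Fight: 8(1/3) + 20(2/3) = 16.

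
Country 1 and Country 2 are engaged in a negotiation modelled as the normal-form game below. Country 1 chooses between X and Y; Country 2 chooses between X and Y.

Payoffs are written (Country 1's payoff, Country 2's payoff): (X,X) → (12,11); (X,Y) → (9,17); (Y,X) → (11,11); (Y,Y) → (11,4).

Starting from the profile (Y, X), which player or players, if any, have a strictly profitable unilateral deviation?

Country 1

Country 1 at (Y, X) earns 11; deviating to X yields 12 — a strict improvement.
Country 2 earns 11; deviating to Y yields 4 — not better.
Only Country 1 has a strictly profitable deviation.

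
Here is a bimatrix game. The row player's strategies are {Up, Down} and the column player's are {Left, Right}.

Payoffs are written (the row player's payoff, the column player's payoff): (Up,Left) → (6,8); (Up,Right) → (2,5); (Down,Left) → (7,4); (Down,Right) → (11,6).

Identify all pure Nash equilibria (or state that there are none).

(Down, Right)

(Up, Left): the row player prefers Down (7 > 6) — not an equilibrium.
(Up, Right): the row player prefers Down (11 > 2); the column player prefers Left (8 > 5) — not an equilibrium.
(Down, Left): the column player prefers Right (6 > 4) — not an equilibrium.
(Down, Right): the row player gets 11 ≥ 2 from Up, and the column player gets 6 ≥ 4 from Left — Nash equilibrium.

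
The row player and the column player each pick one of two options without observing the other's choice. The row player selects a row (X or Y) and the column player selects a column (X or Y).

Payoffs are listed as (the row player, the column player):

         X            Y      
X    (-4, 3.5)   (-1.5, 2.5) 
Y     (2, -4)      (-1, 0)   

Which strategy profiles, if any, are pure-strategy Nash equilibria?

(Y, Y)

(X, X): the row player prefers Y (2 > -4) — not an equilibrium.
(X, Y): the row player prefers Y (-1 > -1.5); the column player prefers X (3.5 > 2.5) — not an equilibrium.
(Y, X): the column player prefers Y (0 > -4) — not an equilibrium.
(Y, Y): the row player gets -1 ≥ -1.5 from X, and the column player gets 0 ≥ -4 from X — Nash equilibrium.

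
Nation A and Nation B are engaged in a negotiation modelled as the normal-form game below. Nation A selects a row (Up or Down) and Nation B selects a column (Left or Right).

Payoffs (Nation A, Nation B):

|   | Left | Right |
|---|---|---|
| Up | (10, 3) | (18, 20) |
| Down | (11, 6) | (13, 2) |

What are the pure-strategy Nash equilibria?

(Up, Left): Nation A prefers Down (11 > 10); Nation B prefers Right (20 > 3) — not an equilibrium.
(Up, Right): Nation A gets 18 ≥ 13 from Down, and Nation B gets 20 ≥ 3 from Left — Nash equilibrium.
(Down, Left): Nation A gets 11 ≥ 10 from Up, and Nation B gets 6 ≥ 2 from Right — Nash equilibrium.
(Down, Right): Nation A prefers Up (18 > 13); Nation B prefers Left (6 > 2) — not an equilibrium.

(Up, Right) and (Down, Left)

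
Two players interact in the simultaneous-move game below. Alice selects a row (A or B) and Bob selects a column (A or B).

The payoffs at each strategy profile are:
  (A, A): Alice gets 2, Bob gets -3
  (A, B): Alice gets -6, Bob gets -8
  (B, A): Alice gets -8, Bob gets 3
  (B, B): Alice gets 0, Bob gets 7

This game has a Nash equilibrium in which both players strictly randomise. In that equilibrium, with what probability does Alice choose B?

Let p be the probability that Alice plays A. In a completely mixed equilibrium, Bob must be indifferent between A and B.
Bob's expected payoff from A is −3p + 3(1−p); from B it is −8p + 7(1−p).
Setting these equal: −6p + 3 = −15p + 7, so p = 4/9.
Therefore Alice plays B with probability 1 − 4/9 = 5/9.

5/9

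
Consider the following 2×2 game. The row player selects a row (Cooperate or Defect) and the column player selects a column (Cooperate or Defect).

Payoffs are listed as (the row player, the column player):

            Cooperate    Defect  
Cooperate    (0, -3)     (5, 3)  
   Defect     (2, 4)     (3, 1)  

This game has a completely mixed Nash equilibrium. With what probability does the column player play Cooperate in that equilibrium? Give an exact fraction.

Let y be the probability that the column player plays Cooperate. In a completely mixed equilibrium, the row player must be indifferent between Cooperate and Defect.
The row player's expected payoff from Cooperate is 5(1−y); from Defect it is 2y + 3(1−y).
Setting these equal: −5y + 5 = −y + 3, so y = 1/2.

1/2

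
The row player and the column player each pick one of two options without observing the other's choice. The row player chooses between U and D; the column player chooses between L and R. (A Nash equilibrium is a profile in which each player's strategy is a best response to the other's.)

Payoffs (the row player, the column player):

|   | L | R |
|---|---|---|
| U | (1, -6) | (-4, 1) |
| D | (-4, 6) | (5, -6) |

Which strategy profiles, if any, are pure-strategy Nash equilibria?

(U, L): the column player prefers R (1 > -6) — not an equilibrium.
(U, R): the row player prefers D (5 > -4) — not an equilibrium.
(D, L): the row player prefers U (1 > -4) — not an equilibrium.
(D, R): the column player prefers L (6 > -6) — not an equilibrium.

none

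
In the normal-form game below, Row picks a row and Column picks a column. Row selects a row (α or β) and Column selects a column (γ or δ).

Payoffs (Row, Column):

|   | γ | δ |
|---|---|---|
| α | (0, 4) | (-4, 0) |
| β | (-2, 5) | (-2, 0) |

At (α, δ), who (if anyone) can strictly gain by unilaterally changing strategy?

Both

Row at (α, δ) earns -4; deviating to β yields -2 — a strict improvement.
Column earns 0; deviating to γ yields 4 — a strict improvement.
Both Row and Column have strictly profitable deviations.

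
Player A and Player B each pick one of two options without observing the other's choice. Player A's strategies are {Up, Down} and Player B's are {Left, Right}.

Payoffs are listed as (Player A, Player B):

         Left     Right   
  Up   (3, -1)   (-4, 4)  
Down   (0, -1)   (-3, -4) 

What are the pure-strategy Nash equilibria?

(Up, Left): Player B prefers Right (4 > -1) — not an equilibrium.
(Up, Right): Player A prefers Down (-3 > -4) — not an equilibrium.
(Down, Left): Player A prefers Up (3 > 0) — not an equilibrium.
(Down, Right): Player B prefers Left (-1 > -4) — not an equilibrium.

none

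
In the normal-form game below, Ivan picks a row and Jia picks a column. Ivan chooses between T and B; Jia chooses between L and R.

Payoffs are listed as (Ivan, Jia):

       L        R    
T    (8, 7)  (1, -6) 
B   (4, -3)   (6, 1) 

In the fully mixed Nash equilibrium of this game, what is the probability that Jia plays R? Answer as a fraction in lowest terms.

4/9

Let y be the probability that Jia plays L. In a completely mixed equilibrium, Ivan must be indifferent between T and B.
Ivan's expected payoff from T is 8y + (1−y); from B it is 4y + 6(1−y).
Setting these equal: 7y + 1 = −2y + 6, so y = 5/9.
Therefore Jia plays R with probability 1 − 5/9 = 4/9.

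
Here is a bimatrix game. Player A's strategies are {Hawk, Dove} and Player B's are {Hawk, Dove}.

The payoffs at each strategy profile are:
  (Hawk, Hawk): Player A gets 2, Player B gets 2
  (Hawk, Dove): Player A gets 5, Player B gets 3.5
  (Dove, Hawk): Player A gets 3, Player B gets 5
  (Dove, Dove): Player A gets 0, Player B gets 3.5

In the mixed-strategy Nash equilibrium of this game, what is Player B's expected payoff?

First find x, the probability Player A plays Hawk, from Player B's indifference between Hawk and Dove: 2x + 5(1−x) = 3.5x + 3.5(1−x), giving x = 1/2.
Since Player B is indifferent in equilibrium, Player B's expected payoff equals the payoff from either column against (1/2, 1/2). Using Hawk: 2(1/2) + 5(1/2) = 7/2.

7/2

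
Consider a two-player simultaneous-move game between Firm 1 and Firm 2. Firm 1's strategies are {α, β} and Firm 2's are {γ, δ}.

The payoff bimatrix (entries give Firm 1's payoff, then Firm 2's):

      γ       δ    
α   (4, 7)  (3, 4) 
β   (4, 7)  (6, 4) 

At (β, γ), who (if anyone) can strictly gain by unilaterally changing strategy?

Neither

Firm 1 at (β, γ) earns 4; deviating to α yields 4 — not better.
Firm 2 earns 7; deviating to δ yields 4 — not better.
Neither player can strictly improve; the profile is a Nash equilibrium.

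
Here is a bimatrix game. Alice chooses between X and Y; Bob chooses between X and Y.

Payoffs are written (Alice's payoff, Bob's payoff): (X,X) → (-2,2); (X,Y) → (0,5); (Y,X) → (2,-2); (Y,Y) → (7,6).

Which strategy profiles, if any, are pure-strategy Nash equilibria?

(Y, Y)

(X, X): Alice prefers Y (2 > -2); Bob prefers Y (5 > 2) — not an equilibrium.
(X, Y): Alice prefers Y (7 > 0) — not an equilibrium.
(Y, X): Bob prefers Y (6 > -2) — not an equilibrium.
(Y, Y): Alice gets 7 ≥ 0 from X, and Bob gets 6 ≥ -2 from X — Nash equilibrium.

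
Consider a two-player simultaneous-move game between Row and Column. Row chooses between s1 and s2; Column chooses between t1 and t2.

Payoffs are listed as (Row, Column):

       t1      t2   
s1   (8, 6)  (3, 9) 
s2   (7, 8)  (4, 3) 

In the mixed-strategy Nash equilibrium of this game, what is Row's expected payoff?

First find q, the probability Column plays t1, from Row's indifference between s1 and s2: 8q + 3(1−q) = 7q + 4(1−q), giving q = 1/2.
Since Row is indifferent in equilibrium, Row's expected payoff equals the payoff from either row against (1/2, 1/2). Using s1: 8(1/2) + 3(1/2) = 11/2.

11/2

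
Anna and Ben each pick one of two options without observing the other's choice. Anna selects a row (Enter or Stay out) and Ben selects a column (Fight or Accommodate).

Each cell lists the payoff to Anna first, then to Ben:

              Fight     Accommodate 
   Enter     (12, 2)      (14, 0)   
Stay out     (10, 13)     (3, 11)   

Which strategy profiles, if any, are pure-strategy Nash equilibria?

(Enter, Fight)

(Enter, Fight): Anna gets 12 ≥ 10 from Stay out, and Ben gets 2 ≥ 0 from Accommodate — Nash equilibrium.
(Enter, Accommodate): Ben prefers Fight (2 > 0) — not an equilibrium.
(Stay out, Fight): Anna prefers Enter (12 > 10) — not an equilibrium.
(Stay out, Accommodate): Anna prefers Enter (14 > 3); Ben prefers Fight (13 > 11) — not an equilibrium.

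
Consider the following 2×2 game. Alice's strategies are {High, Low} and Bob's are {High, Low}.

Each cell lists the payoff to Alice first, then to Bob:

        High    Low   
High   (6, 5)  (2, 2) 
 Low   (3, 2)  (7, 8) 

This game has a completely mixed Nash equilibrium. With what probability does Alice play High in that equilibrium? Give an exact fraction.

Let r be the probability that Alice plays High. In a completely mixed equilibrium, Bob must be indifferent between High and Low.
Bob's expected payoff from High is 5r + 2(1−r); from Low it is 2r + 8(1−r).
Setting these equal: 3r + 2 = −6r + 8, so r = 2/3.

2/3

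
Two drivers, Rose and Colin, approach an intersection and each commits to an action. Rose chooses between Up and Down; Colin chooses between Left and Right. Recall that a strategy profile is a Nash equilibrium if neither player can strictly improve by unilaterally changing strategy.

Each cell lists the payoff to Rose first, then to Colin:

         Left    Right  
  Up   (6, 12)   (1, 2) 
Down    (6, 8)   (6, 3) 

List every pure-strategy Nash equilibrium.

(Up, Left): Rose gets 6 ≥ 6 from Down, and Colin gets 12 ≥ 2 from Right — Nash equilibrium.
(Up, Right): Rose prefers Down (6 > 1); Colin prefers Left (12 > 2) — not an equilibrium.
(Down, Left): Rose gets 6 ≥ 6 from Up, and Colin gets 8 ≥ 3 from Right — Nash equilibrium.
(Down, Right): Colin prefers Left (8 > 3) — not an equilibrium.

(Up, Left) and (Down, Left)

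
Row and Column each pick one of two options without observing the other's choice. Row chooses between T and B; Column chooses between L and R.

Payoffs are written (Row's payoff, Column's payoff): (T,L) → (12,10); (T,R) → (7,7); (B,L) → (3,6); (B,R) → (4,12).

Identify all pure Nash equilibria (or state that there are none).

(T, L)

(T, L): Row gets 12 ≥ 3 from B, and Column gets 10 ≥ 7 from R — Nash equilibrium.
(T, R): Column prefers L (10 > 7) — not an equilibrium.
(B, L): Row prefers T (12 > 3); Column prefers R (12 > 6) — not an equilibrium.
(B, R): Row prefers T (7 > 4) — not an equilibrium.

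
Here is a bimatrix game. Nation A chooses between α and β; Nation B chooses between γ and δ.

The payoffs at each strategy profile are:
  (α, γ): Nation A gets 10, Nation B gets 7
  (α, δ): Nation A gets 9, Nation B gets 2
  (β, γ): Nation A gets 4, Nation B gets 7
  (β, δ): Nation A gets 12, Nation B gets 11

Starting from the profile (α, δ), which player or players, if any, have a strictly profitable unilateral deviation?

Both

Nation A at (α, δ) earns 9; deviating to β yields 12 — a strict improvement.
Nation B earns 2; deviating to γ yields 7 — a strict improvement.
Both Nation A and Nation B have strictly profitable deviations.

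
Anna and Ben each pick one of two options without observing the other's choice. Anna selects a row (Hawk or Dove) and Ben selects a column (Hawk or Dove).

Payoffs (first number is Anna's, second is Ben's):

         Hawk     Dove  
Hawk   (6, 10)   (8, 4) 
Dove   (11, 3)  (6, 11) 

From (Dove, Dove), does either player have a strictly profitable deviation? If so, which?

Anna at (Dove, Dove) earns 6; deviating to Hawk yields 8 — a strict improvement.
Ben earns 11; deviating to Hawk yields 3 — not better.
Only Anna has a strictly profitable deviation.

Anna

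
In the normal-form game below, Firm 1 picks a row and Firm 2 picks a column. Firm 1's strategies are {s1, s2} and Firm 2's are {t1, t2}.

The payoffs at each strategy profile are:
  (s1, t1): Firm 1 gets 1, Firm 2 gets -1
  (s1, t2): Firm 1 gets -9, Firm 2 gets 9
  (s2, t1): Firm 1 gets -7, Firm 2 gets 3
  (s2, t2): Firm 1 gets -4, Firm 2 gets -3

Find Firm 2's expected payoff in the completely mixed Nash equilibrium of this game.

First find x, the probability Firm 1 plays s1, from Firm 2's indifference between t1 and t2: −x + 3(1−x) = 9x − 3(1−x), giving x = 3/8.
Since Firm 2 is indifferent in equilibrium, Firm 2's expected payoff equals the payoff from either column against (3/8, 5/8). Using t1: −(3/8) + 3(5/8) = 3/2.

3/2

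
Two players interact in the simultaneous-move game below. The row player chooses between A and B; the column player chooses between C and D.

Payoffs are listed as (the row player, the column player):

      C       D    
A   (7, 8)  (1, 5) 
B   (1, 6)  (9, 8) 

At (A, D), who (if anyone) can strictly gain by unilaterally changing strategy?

The row player at (A, D) earns 1; deviating to B yields 9 — a strict improvement.
The column player earns 5; deviating to C yields 8 — a strict improvement.
Both the row player and the column player have strictly profitable deviations.

Both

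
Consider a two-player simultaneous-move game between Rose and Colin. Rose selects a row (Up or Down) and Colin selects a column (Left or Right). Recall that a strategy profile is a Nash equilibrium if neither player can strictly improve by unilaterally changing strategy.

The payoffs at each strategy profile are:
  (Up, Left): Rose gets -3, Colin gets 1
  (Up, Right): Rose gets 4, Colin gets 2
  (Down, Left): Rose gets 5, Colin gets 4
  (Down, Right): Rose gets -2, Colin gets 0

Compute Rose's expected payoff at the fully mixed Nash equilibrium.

1

First find y, the probability Colin plays Left, from Rose's indifference between Up and Down: −3y + 4(1−y) = 5y − 2(1−y), giving y = 3/7.
Since Rose is indifferent in equilibrium, Rose's expected payoff equals the payoff from either row against (3/7, 4/7). Using Up: −3(3/7) + 4(4/7) = 1.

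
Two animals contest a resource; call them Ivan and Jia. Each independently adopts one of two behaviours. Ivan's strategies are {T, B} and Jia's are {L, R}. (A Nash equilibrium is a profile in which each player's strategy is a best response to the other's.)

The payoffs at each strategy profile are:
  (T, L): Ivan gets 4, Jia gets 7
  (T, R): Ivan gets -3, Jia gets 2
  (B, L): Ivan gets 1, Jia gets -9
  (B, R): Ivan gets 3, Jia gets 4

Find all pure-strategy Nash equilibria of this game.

(T, L): Ivan gets 4 ≥ 1 from B, and Jia gets 7 ≥ 2 from R — Nash equilibrium.
(T, R): Ivan prefers B (3 > -3); Jia prefers L (7 > 2) — not an equilibrium.
(B, L): Ivan prefers T (4 > 1); Jia prefers R (4 > -9) — not an equilibrium.
(B, R): Ivan gets 3 ≥ -3 from T, and Jia gets 4 ≥ -9 from L — Nash equilibrium.

(T, L) and (B, R)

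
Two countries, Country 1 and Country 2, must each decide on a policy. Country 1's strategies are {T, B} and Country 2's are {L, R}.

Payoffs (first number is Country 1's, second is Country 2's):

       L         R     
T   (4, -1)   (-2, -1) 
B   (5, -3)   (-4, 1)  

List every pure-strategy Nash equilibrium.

(T, L): Country 1 prefers B (5 > 4) — not an equilibrium.
(T, R): Country 1 gets -2 ≥ -4 from B, and Country 2 gets -1 ≥ -1 from L — Nash equilibrium.
(B, L): Country 2 prefers R (1 > -3) — not an equilibrium.
(B, R): Country 1 prefers T (-2 > -4) — not an equilibrium.

(T, R)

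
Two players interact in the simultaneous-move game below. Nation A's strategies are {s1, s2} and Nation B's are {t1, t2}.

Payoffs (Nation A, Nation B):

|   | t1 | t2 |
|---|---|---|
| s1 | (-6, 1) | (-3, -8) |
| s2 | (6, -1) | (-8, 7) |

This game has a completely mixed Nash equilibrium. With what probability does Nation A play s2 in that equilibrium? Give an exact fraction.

9/17

Let r be the probability that Nation A plays s1. In a completely mixed equilibrium, Nation B must be indifferent between t1 and t2.
Nation B's expected payoff from t1 is r − (1−r); from t2 it is −8r + 7(1−r).
Setting these equal: 2r − 1 = −15r + 7, so r = 8/17.
Therefore Nation A plays s2 with probability 1 − 8/17 = 9/17.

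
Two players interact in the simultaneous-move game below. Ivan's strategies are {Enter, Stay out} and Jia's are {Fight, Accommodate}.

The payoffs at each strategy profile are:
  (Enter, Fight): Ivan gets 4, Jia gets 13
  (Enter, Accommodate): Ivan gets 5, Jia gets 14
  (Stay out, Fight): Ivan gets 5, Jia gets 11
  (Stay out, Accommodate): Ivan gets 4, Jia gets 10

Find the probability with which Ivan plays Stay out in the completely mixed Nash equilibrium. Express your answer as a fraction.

1/2

Let x be the probability that Ivan plays Enter. In a completely mixed equilibrium, Jia must be indifferent between Fight and Accommodate.
Jia's expected payoff from Fight is 13x + 11(1−x); from Accommodate it is 14x + 10(1−x).
Setting these equal: 2x + 11 = 4x + 10, so x = 1/2.
Therefore Ivan plays Stay out with probability 1 − 1/2 = 1/2.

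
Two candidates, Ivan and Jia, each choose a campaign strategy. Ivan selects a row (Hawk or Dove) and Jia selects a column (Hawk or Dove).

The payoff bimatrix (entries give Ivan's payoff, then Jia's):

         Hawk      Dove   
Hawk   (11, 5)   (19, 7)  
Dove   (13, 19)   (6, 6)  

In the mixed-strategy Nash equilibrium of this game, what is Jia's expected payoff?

First find x, the probability Ivan plays Hawk, from Jia's indifference between Hawk and Dove: 5x + 19(1−x) = 7x + 6(1−x), giving x = 13/15.
Since Jia is indifferent in equilibrium, Jia's expected payoff equals the payoff from either column against (13/15, 2/15). Using Hawk: 5(13/15) + 19(2/15) = 103/15.

103/15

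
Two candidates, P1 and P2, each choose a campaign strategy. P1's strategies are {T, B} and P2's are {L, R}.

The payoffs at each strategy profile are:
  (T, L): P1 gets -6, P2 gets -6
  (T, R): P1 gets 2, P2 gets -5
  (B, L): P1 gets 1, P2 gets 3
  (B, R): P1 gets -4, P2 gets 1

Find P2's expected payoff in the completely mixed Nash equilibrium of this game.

-3

First find x, the probability P1 plays T, from P2's indifference between L and R: −6x + 3(1−x) = −5x + (1−x), giving x = 2/3.
Since P2 is indifferent in equilibrium, P2's expected payoff equals the payoff from either column against (2/3, 1/3). Using L: −6(2/3) + 3(1/3) = -3.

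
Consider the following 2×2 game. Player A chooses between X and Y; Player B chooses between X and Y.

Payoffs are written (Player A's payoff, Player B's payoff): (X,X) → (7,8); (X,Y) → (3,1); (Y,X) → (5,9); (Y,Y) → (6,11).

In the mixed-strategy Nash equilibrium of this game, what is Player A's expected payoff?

27/5

First find y, the probability Player B plays X, from Player A's indifference between X and Y: 7y + 3(1−y) = 5y + 6(1−y), giving y = 3/5.
Since Player A is indifferent in equilibrium, Player A's expected payoff equals the payoff from either row against (3/5, 2/5). Using X: 7(3/5) + 3(2/5) = 27/5.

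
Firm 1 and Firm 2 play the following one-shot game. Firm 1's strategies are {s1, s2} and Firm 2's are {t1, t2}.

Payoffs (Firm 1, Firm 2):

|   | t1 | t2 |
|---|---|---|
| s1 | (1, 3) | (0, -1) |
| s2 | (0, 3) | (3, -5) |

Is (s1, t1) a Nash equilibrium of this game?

Yes

At (s1, t1), Firm 1 earns 1; switching to s2 would give 0, so Firm 1 has no profitable deviation.
Firm 2 earns 3; switching to t2 would give -1, so Firm 2 has no profitable deviation.
Neither player can gain by a unilateral deviation, so this profile is a Nash equilibrium.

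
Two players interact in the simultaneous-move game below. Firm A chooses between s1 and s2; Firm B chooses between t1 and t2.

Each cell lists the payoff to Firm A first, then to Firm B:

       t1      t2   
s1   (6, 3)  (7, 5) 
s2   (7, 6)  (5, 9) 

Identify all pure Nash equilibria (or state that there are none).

(s1, t1): Firm A prefers s2 (7 > 6); Firm B prefers t2 (5 > 3) — not an equilibrium.
(s1, t2): Firm A gets 7 ≥ 5 from s2, and Firm B gets 5 ≥ 3 from t1 — Nash equilibrium.
(s2, t1): Firm B prefers t2 (9 > 6) — not an equilibrium.
(s2, t2): Firm A prefers s1 (7 > 5) — not an equilibrium.

(s1, t2)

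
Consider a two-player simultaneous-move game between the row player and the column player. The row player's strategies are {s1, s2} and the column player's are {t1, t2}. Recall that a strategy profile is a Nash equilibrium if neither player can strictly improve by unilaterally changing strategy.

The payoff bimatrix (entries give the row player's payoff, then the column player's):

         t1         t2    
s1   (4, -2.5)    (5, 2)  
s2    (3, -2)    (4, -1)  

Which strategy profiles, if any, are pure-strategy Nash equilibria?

(s1, t1): the column player prefers t2 (2 > -2.5) — not an equilibrium.
(s1, t2): the row player gets 5 ≥ 4 from s2, and the column player gets 2 ≥ -2.5 from t1 — Nash equilibrium.
(s2, t1): the row player prefers s1 (4 > 3); the column player prefers t2 (-1 > -2) — not an equilibrium.
(s2, t2): the row player prefers s1 (5 > 4) — not an equilibrium.

(s1, t2)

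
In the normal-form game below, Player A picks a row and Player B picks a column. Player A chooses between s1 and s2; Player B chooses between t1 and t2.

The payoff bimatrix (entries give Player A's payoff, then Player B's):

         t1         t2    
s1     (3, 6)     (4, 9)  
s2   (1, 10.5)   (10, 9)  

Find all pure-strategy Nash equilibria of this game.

none

(s1, t1): Player B prefers t2 (9 > 6) — not an equilibrium.
(s1, t2): Player A prefers s2 (10 > 4) — not an equilibrium.
(s2, t1): Player A prefers s1 (3 > 1) — not an equilibrium.
(s2, t2): Player B prefers t1 (10.5 > 9) — not an equilibrium.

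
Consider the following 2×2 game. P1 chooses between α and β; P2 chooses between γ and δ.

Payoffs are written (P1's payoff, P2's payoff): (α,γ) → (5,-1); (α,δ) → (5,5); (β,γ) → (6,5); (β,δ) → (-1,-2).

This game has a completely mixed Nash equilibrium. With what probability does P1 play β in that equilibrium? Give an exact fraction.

6/13

Let x be the probability that P1 plays α. In a completely mixed equilibrium, P2 must be indifferent between γ and δ.
P2's expected payoff from γ is −x + 5(1−x); from δ it is 5x − 2(1−x).
Setting these equal: −6x + 5 = 7x − 2, so x = 7/13.
Therefore P1 plays β with probability 1 − 7/13 = 6/13.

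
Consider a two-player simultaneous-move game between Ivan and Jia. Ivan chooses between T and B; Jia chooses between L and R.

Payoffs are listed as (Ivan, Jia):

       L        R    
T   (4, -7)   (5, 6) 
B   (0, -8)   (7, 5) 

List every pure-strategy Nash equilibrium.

(T, L): Jia prefers R (6 > -7) — not an equilibrium.
(T, R): Ivan prefers B (7 > 5) — not an equilibrium.
(B, L): Ivan prefers T (4 > 0); Jia prefers R (5 > -8) — not an equilibrium.
(B, R): Ivan gets 7 ≥ 5 from T, and Jia gets 5 ≥ -8 from L — Nash equilibrium.

(B, R)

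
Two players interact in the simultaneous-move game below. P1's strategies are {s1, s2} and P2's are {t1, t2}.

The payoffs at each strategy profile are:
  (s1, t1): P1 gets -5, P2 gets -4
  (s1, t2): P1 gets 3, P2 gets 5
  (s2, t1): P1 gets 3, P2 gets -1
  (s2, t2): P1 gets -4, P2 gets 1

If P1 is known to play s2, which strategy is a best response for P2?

t2

Against s2, P2 earns -1 from t1 and 1 from t2.
So t2 is the best response.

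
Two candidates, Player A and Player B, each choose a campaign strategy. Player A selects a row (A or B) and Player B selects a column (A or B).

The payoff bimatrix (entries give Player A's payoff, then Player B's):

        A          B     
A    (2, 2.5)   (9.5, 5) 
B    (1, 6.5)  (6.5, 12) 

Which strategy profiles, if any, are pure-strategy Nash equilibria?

(A, B)

(A, A): Player B prefers B (5 > 2.5) — not an equilibrium.
(A, B): Player A gets 9.5 ≥ 6.5 from B, and Player B gets 5 ≥ 2.5 from A — Nash equilibrium.
(B, A): Player A prefers A (2 > 1); Player B prefers B (12 > 6.5) — not an equilibrium.
(B, B): Player A prefers A (9.5 > 6.5) — not an equilibrium.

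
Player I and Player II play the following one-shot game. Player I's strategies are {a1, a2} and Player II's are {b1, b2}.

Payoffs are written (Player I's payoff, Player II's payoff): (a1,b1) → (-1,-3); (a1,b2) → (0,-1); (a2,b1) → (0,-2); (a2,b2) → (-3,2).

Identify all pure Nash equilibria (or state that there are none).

(a1, b1): Player I prefers a2 (0 > -1); Player II prefers b2 (-1 > -3) — not an equilibrium.
(a1, b2): Player I gets 0 ≥ -3 from a2, and Player II gets -1 ≥ -3 from b1 — Nash equilibrium.
(a2, b1): Player II prefers b2 (2 > -2) — not an equilibrium.
(a2, b2): Player I prefers a1 (0 > -3) — not an equilibrium.

(a1, b2)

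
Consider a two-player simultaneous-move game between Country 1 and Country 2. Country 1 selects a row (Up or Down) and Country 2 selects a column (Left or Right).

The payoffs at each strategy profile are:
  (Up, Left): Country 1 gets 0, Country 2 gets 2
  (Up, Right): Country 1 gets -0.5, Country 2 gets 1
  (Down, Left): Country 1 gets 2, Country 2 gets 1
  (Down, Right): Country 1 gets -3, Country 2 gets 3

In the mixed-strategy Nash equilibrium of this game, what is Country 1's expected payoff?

First find y, the probability Country 2 plays Left, from Country 1's indifference between Up and Down: −0.5(1−y) = 2y − 3(1−y), giving y = 5/9.
Since Country 1 is indifferent in equilibrium, Country 1's expected payoff equals the payoff from either row against (5/9, 4/9). Using Up: −0.5(4/9) = -2/9.

-2/9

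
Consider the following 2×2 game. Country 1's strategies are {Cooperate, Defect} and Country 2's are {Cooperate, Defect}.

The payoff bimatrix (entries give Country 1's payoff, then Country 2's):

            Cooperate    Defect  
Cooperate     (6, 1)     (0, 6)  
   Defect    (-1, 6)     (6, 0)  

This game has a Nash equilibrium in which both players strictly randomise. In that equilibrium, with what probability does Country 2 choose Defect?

7/13

Let c be the probability that Country 2 plays Cooperate. In a completely mixed equilibrium, Country 1 must be indifferent between Cooperate and Defect.
Country 1's expected payoff from Cooperate is 6c; from Defect it is −c + 6(1−c).
Setting these equal: 6c = −7c + 6, so c = 6/13.
Therefore Country 2 plays Defect with probability 1 − 6/13 = 7/13.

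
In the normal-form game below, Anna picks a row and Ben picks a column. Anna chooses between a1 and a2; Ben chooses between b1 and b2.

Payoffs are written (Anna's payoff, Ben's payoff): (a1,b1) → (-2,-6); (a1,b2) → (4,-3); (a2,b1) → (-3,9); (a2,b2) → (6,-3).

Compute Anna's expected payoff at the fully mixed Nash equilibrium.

First find q, the probability Ben plays b1, from Anna's indifference between a1 and a2: −2q + 4(1−q) = −3q + 6(1−q), giving q = 2/3.
Since Anna is indifferent in equilibrium, Anna's expected payoff equals the payoff from either row against (2/3, 1/3). Using a1: −2(2/3) + 4(1/3) = 0.

0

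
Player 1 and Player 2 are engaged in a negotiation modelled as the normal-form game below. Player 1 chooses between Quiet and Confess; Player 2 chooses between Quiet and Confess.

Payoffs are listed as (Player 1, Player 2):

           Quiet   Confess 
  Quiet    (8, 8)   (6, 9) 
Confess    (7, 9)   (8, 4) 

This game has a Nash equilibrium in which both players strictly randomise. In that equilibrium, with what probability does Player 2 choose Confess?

1/3

Let q be the probability that Player 2 plays Quiet. In a completely mixed equilibrium, Player 1 must be indifferent between Quiet and Confess.
Player 1's expected payoff from Quiet is 8q + 6(1−q); from Confess it is 7q + 8(1−q).
Setting these equal: 2q + 6 = −q + 8, so q = 2/3.
Therefore Player 2 plays Confess with probability 1 − 2/3 = 1/3.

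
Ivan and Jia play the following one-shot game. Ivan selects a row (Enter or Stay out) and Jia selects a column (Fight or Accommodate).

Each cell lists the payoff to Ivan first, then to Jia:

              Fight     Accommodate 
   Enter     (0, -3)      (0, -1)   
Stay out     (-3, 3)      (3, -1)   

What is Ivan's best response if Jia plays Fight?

Against Fight, Ivan earns 0 from Enter and -3 from Stay out.
So Enter is the best response.

Enter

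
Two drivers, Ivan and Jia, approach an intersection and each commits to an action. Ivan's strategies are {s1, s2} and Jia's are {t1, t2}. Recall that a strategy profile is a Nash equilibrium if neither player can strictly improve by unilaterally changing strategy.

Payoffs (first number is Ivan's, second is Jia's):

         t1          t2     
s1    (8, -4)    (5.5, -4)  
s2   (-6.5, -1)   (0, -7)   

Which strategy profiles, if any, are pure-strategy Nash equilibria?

(s1, t1): Ivan gets 8 ≥ -6.5 from s2, and Jia gets -4 ≥ -4 from t2 — Nash equilibrium.
(s1, t2): Ivan gets 5.5 ≥ 0 from s2, and Jia gets -4 ≥ -4 from t1 — Nash equilibrium.
(s2, t1): Ivan prefers s1 (8 > -6.5) — not an equilibrium.
(s2, t2): Ivan prefers s1 (5.5 > 0); Jia prefers t1 (-1 > -7) — not an equilibrium.

(s1, t1) and (s1, t2)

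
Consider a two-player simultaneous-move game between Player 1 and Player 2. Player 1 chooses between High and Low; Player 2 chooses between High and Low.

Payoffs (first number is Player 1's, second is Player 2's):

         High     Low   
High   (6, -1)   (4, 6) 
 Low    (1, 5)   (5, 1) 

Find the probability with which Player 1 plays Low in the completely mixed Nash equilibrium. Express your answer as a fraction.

7/11

Let x be the probability that Player 1 plays High. In a completely mixed equilibrium, Player 2 must be indifferent between High and Low.
Player 2's expected payoff from High is −x + 5(1−x); from Low it is 6x + (1−x).
Setting these equal: −6x + 5 = 5x + 1, so x = 4/11.
Therefore Player 1 plays Low with probability 1 − 4/11 = 7/11.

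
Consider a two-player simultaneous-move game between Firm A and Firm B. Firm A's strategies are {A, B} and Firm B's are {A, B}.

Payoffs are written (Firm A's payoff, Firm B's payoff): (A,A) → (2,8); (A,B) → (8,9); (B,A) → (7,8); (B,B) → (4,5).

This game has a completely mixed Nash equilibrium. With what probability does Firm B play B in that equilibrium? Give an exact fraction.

5/9

Let c be the probability that Firm B plays A. In a completely mixed equilibrium, Firm A must be indifferent between A and B.
Firm A's expected payoff from A is 2c + 8(1−c); from B it is 7c + 4(1−c).
Setting these equal: −6c + 8 = 3c + 4, so c = 4/9.
Therefore Firm B plays B with probability 1 − 4/9 = 5/9.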